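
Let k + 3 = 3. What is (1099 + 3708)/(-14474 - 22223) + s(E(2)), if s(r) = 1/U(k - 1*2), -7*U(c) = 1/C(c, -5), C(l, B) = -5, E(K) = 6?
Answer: 1279588/36697 ≈ 34.869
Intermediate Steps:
k = 0 (k = -3 + 3 = 0)
U(c) = 1/35 (U(c) = -1/7/(-5) = -1/7*(-1/5) = 1/35)
s(r) = 35 (s(r) = 1/(1/35) = 35)
(1099 + 3708)/(-14474 - 22223) + s(E(2)) = (1099 + 3708)/(-14474 - 22223) + 35 = 4807/(-36697) + 35 = 4807*(-1/36697) + 35 = -4807/36697 + 35 = 1279588/36697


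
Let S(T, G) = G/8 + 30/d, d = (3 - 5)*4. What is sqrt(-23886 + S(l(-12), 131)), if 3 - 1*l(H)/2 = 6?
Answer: I*sqrt(381974)/4 ≈ 154.51*I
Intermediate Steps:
l(H) = -6 (l(H) = 6 - 2*6 = 6 - 12 = -6)
d = -8 (d = -2*4 = -8)
S(T, G) = -15/4 + G/8 (S(T, G) = G/8 + 30/(-8) = G*(1/8) + 30*(-1/8) = G/8 - 15/4 = -15/4 + G/8)
sqrt(-23886 + S(l(-12), 131)) = sqrt(-23886 + (-15/4 + (1/8)*131)) = sqrt(-23886 + (-15/4 + 131/8)) = sqrt(-23886 + 101/8) = sqrt(-190987/8) = I*sqrt(381974)/4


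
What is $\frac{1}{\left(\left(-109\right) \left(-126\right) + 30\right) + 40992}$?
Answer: $\frac{1}{54756} \approx 1.8263 \cdot 10^{-5}$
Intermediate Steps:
$\frac{1}{\left(\left(-109\right) \left(-126\right) + 30\right) + 40992} = \frac{1}{\left(13734 + 30\right) + 40992} = \frac{1}{13764 + 40992} = \frac{1}{54756}$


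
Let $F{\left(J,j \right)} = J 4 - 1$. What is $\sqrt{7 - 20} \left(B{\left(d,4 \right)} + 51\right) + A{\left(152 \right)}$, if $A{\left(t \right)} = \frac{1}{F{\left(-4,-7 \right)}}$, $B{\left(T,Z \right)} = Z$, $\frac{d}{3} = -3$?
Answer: $- \frac{1}{17} + 55 i \sqrt{13} \approx -0.058824 + 198.31 i$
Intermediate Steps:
$d = -9$ ($d = 3 \left(-3\right) = -9$)
$F{\left(J,j \right)} = -1 + 4 J$ ($F{\left(J,j \right)} = 4 J - 1 = -1 + 4 J$)
$A{\left(t \right)} = - \frac{1}{17}$ ($A{\left(t \right)} = \frac{1}{-1 + 4 \left(-4\right)} = \frac{1}{-1 - 16} = \frac{1}{-17} = - \frac{1}{17}$)
$\sqrt{7 - 20} \left(B{\left(d,4 \right)} + 51\right) + A{\left(152 \right)} = \sqrt{7 - 20} \left(4 + 51\right) - \frac{1}{17} = \sqrt{-13} \cdot 55 - \frac{1}{17} = i \sqrt{13} \cdot 55 - \frac{1}{17} = 55 i \sqrt{13} - \frac{1}{17} = - \frac{1}{17} + 55 i \sqrt{13}$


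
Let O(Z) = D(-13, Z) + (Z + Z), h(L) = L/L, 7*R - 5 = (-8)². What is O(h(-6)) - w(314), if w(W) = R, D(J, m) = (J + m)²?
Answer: 953/7 ≈ 136.14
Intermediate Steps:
R = 69/7 (R = 5/7 + (⅐)*(-8)² = 5/7 + (⅐)*64 = 5/7 + 64/7 = 69/7 ≈ 9.8571)
h(L) = 1
w(W) = 69/7
O(Z) = (-13 + Z)² + 2*Z (O(Z) = (-13 + Z)² + (Z + Z) = (-13 + Z)² + 2*Z)
O(h(-6)) - w(314) = ((-13 + 1)² + 2*1) - 1*69/7 = ((-12)² + 2) - 69/7 = (144 + 2) - 69/7 = 146 - 69/7 = 953/7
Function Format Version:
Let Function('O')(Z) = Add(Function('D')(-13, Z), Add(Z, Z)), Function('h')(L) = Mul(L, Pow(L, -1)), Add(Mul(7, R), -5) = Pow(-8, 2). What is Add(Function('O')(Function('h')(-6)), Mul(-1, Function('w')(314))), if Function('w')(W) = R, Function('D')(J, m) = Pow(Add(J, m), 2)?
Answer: Rational(953, 7) ≈ 136.14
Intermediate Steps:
R = Rational(69, 7) (R = Add(Rational(5, 7), Mul(Rational(1, 7), Pow(-8, 2))) = Add(Rational(5, 7), Mul(Rational(1, 7), 64)) = Add(Rational(5, 7), Rational(64, 7)) = Rational(69, 7) ≈ 9.8571)
Function('h')(L) = 1
Function('w')(W) = Rational(69, 7)
Function('O')(Z) = Add(Pow(Add(-13, Z), 2), Mul(2, Z)) (Function('O')(Z) = Add(Pow(Add(-13, Z), 2), Add(Z, Z)) = Add(Pow(Add(-13, Z), 2), Mul(2, Z)))
Add(Function('O')(Function('h')(-6)), Mul(-1, Function('w')(314))) = Add(Add(Pow(Add(-13, 1), 2), Mul(2, 1)), Mul(-1, Rational(69, 7))) = Add(Add(Pow(-12, 2), 2), Rational(-69, 7)) = Add(Add(144, 2), Rational(-69, 7)) = Add(146, Rational(-69, 7)) = Rational(953, 7)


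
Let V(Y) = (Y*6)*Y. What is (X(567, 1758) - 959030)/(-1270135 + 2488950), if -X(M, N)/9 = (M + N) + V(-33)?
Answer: -1038761/1218815 ≈ -0.85227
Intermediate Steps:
V(Y) = 6*Y² (V(Y) = (6*Y)*Y = 6*Y²)
X(M, N) = -58806 - 9*M - 9*N (X(M, N) = -9*((M + N) + 6*(-33)²) = -9*((M + N) + 6*1089) = -9*((M + N) + 6534) = -9*(6534 + M + N) = -58806 - 9*M - 9*N)
(X(567, 1758) - 959030)/(-1270135 + 2488950) = ((-58806 - 9*567 - 9*1758) - 959030)/(-1270135 + 2488950) = ((-58806 - 5103 - 15822) - 959030)/1218815 = (-79731 - 959030)*(1/1218815) = -1038761*1/1218815 = -1038761/1218815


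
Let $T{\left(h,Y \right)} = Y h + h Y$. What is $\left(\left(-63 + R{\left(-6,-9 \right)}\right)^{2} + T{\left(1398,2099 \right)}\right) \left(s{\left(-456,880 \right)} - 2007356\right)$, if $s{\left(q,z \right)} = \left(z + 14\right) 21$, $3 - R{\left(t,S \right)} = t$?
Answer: $-11676396701040$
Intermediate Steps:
$R{\left(t,S \right)} = 3 - t$
$s{\left(q,z \right)} = 294 + 21 z$ ($s{\left(q,z \right)} = \left(14 + z\right) 21 = 294 + 21 z$)
$T{\left(h,Y \right)} = 2 Y h$ ($T{\left(h,Y \right)} = Y h + Y h = 2 Y h$)
$\left(\left(-63 + R{\left(-6,-9 \right)}\right)^{2} + T{\left(1398,2099 \right)}\right) \left(s{\left(-456,880 \right)} - 2007356\right) = \left(\left(-63 + \left(3 - -6\right)\right)^{2} + 2 \cdot 2099 \cdot 1398\right) \left(\left(294 + 21 \cdot 880\right) - 2007356\right) = \left(\left(-63 + \left(3 + 6\right)\right)^{2} + 5868804\right) \left(\left(294 + 18480\right) - 2007356\right) = \left(\left(-63 + 9\right)^{2} + 5868804\right) \left(18774 - 2007356\right) = \left(\left(-54\right)^{2} + 5868804\right) \left(-1988582\right) = \left(2916 + 5868804\right) \left(-1988582\right) = 5871720 \left(-1988582\right) = -11676396701040$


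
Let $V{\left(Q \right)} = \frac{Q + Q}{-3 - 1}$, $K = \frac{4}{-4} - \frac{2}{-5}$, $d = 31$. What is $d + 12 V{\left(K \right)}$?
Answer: $\frac{173}{5} \approx 34.6$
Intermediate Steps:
$K = - \frac{3}{5}$ ($K = 4 \left(- \frac{1}{4}\right) - - \frac{2}{5} = -1 + \frac{2}{5} = - \frac{3}{5} \approx -0.6$)
$V{\left(Q \right)} = - \frac{Q}{2}$ ($V{\left(Q \right)} = \frac{2 Q}{-4} = 2 Q \left(- \frac{1}{4}\right) = - \frac{Q}{2}$)
$d + 12 V{\left(K \right)} = 31 + 12 \left(\left(- \frac{1}{2}\right) \left(- \frac{3}{5}\right)\right) = 31 + 12 \cdot \frac{3}{10} = 31 + \frac{18}{5} = \frac{173}{5}$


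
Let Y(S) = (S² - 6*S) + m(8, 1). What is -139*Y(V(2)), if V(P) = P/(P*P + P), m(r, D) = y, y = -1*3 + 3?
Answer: 2363/9 ≈ 262.56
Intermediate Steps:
y = 0 (y = -3 + 3 = 0)
m(r, D) = 0
V(P) = P/(P + P²) (V(P) = P/(P² + P) = P/(P + P²))
Y(S) = S² - 6*S (Y(S) = (S² - 6*S) + 0 = S² - 6*S)
-139*Y(V(2)) = -139*(-6 + 1/(1 + 2))/(1 + 2) = -139*(-6 + 1/3)/3 = -139*(-6 + ⅓)/3 = -139*(-17)/(3*3) = -139*(-17/9) = 2363/9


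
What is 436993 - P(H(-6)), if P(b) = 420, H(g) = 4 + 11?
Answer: 436573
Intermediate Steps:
H(g) = 15
436993 - P(H(-6)) = 436993 - 1*420 = 436993 - 420 = 436573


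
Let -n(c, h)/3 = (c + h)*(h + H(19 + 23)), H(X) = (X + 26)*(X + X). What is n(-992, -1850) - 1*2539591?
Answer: 30387821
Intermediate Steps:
H(X) = 2*X*(26 + X) (H(X) = (26 + X)*(2*X) = 2*X*(26 + X))
n(c, h) = -3*(5712 + h)*(c + h) (n(c, h) = -3*(c + h)*(h + 2*(19 + 23)*(26 + (19 + 23))) = -3*(c + h)*(h + 2*42*(26 + 42)) = -3*(c + h)*(h + 2*42*68) = -3*(c + h)*(h + 5712) = -3*(c + h)*(5712 + h) = -3*(5712 + h)*(c + h))
n(-992, -1850) - 1*2539591 = (-17136*(-992) - 17136*(-1850) - 3*(-1850)² - 3*(-992)*(-1850)) - 1*2539591 = (16998912 + 31701600 - 3*3422500 - 5505600) - 2539591 = (16998912 + 31701600 - 10267500 - 5505600) - 2539591 = 32927412 - 2539591 = 30387821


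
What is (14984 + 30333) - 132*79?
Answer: 34889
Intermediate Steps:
(14984 + 30333) - 132*79 = 45317 - 10428 = 34889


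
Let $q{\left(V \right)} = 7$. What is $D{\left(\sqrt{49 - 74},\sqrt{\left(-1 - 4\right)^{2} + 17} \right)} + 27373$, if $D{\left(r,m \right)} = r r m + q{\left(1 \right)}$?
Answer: $27380 - 25 \sqrt{42} \approx 27218.0$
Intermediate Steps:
$D{\left(r,m \right)} = 7 + m r^{2}$ ($D{\left(r,m \right)} = r r m + 7 = r^{2} m + 7 = m r^{2} + 7 = 7 + m r^{2}$)
$D{\left(\sqrt{49 - 74},\sqrt{\left(-1 - 4\right)^{2} + 17} \right)} + 27373 = \left(7 + \sqrt{\left(-1 - 4\right)^{2} + 17} \left(\sqrt{49 - 74}\right)^{2}\right) + 27373 = \left(7 + \sqrt{\left(-5\right)^{2} + 17} \left(\sqrt{-25}\right)^{2}\right) + 27373 = \left(7 + \sqrt{25 + 17} \left(5 i\right)^{2}\right) + 27373 = \left(7 + \sqrt{42} \left(-25\right)\right) + 27373 = \left(7 - 25 \sqrt{42}\right) + 27373 = 27380 - 25 \sqrt{42}$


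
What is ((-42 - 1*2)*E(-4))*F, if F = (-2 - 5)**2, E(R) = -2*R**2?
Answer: 68992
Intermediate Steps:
F = 49 (F = (-7)**2 = 49)
((-42 - 1*2)*E(-4))*F = ((-42 - 1*2)*(-2*(-4)**2))*49 = ((-42 - 2)*(-2*16))*49 = -44*(-32)*49 = 1408*49 = 68992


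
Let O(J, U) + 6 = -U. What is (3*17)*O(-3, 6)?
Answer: -612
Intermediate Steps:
O(J, U) = -6 - U
(3*17)*O(-3, 6) = (3*17)*(-6 - 1*6) = 51*(-6 - 6) = 51*(-12) = -612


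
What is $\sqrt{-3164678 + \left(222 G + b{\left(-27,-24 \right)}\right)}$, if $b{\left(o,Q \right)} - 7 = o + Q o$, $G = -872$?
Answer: $i \sqrt{3357634} \approx 1832.4 i$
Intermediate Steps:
$b{\left(o,Q \right)} = 7 + o + Q o$ ($b{\left(o,Q \right)} = 7 + \left(o + Q o\right) = 7 + o + Q o$)
$\sqrt{-3164678 + \left(222 G + b{\left(-27,-24 \right)}\right)} = \sqrt{-3164678 + \left(222 \left(-872\right) - -628\right)} = \sqrt{-3164678 + \left(-193584 + \left(7 - 27 + 648\right)\right)} = \sqrt{-3164678 + \left(-193584 + 628\right)} = \sqrt{-3164678 - 192956} = \sqrt{-3357634} = i \sqrt{3357634}$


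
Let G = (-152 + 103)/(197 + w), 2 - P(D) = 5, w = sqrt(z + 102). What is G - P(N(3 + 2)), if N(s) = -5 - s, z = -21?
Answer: 569/206 ≈ 2.7621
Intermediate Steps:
w = 9 (w = sqrt(-21 + 102) = sqrt(81) = 9)
P(D) = -3 (P(D) = 2 - 1*5 = 2 - 5 = -3)
G = -49/206 (G = (-152 + 103)/(197 + 9) = -49/206 ≈ -0.23786)
G - P(N(3 + 2)) = -49/206 - 1*(-3) = -49/206 + 3 = 569/206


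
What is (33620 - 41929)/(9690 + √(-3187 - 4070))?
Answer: -26838070/31301119 + 8309*I*√7257/93903357 ≈ -0.85742 + 0.0075378*I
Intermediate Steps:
(33620 - 41929)/(9690 + √(-3187 - 4070)) = -8309/(9690 + √(-7257)) = -8309/(9690 + I*√7257)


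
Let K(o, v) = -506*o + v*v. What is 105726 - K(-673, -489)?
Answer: -473933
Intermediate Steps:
K(o, v) = v² - 506*o (K(o, v) = -506*o + v² = v² - 506*o)
105726 - K(-673, -489) = 105726 - ((-489)² - 506*(-673)) = 105726 - (239121 + 340538) = 105726 - 1*579659 = 105726 - 579659 = -473933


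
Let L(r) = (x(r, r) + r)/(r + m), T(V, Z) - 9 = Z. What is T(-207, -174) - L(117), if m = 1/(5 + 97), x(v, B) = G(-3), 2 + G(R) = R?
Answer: -282957/1705 ≈ -165.96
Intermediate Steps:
G(R) = -2 + R
T(V, Z) = 9 + Z
x(v, B) = -5 (x(v, B) = -2 - 3 = -5)
m = 1/102 ≈ 0.0098039
L(r) = (-5 + r)/(1/102 + r) (L(r) = (-5 + r)/(r + 1/102) = (-5 + r)/(1/102 + r))
T(-207, -174) - L(117) = (9 - 174) - 102*(-5 + 117)/(1 + 102*117) = -165 - 102*112/(1 + 11934) = -165 - 102*112/11935 = -165 - 1*1632/1705 = -165 - 1632/1705 = -282957/1705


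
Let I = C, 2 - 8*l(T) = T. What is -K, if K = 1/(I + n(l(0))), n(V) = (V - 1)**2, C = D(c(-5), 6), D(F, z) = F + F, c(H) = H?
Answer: 16/151 ≈ 0.10596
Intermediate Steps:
D(F, z) = 2*F
l(T) = 1/4 - T/8
C = -10 (C = 2*(-5) = -10)
I = -10
n(V) = (-1 + V)**2
K = -16/151 (K = 1/(-10 + (-1 + (1/4 - 1/8*0))**2) = 1/(-10 + (-1 + (1/4 + 0))**2) = 1/(-10 + (-1 + 1/4)**2) = 1/(-10 + (-3/4)**2) = 1/(-10 + 9/16) = 1/(-151/16) = -16/151 ≈ -0.10596)
-K = -1*(-16/151) = 16/151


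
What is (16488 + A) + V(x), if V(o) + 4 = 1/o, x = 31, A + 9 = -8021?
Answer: 262075/31 ≈ 8454.0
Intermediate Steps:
A = -8030 (A = -9 - 8021 = -8030)
V(o) = -4 + 1/o
(16488 + A) + V(x) = (16488 - 8030) + (-4 + 1/31) = 8458 + (-4 + 1/31) = 8458 - 123/31 = 262075/31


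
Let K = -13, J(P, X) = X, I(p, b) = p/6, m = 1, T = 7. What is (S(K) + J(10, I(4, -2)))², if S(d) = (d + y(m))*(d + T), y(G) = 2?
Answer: 40000/9 ≈ 4444.4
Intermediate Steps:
I(p, b) = p/6 (I(p, b) = p*(⅙) = p/6)
S(d) = (2 + d)*(7 + d) (S(d) = (d + 2)*(d + 7) = (2 + d)*(7 + d))
(S(K) + J(10, I(4, -2)))² = ((14 + (-13)² + 9*(-13)) + (⅙)*4)² = ((14 + 169 - 117) + ⅔)² = (66 + ⅔)² = (200/3)² = 40000/9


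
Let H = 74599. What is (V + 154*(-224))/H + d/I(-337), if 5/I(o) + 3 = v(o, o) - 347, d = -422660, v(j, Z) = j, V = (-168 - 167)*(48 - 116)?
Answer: 4332223821200/74599 ≈ 5.8073e+7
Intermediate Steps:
V = 22780 (V = -335*(-68) = 22780)
I(o) = 5/(-350 + o) (I(o) = 5/(-3 + (o - 347)) = 5/(-3 + (-347 + o)) = 5/(-350 + o))
(V + 154*(-224))/H + d/I(-337) = (22780 + 154*(-224))/74599 - 422660/(5/(-350 - 337)) = (22780 - 34496)*(1/74599) - 422660/(5/(-687)) = -11716*1/74599 - 422660/(5*(-1/687)) = -11716/74599 - 422660/(-5/687) = -11716/74599 - 422660*(-687/5) = -11716/74599 + 58073484 = 4332223821200/74599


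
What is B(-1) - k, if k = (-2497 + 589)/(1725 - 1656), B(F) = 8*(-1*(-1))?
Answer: 820/23 ≈ 35.652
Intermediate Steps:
B(F) = 8 (B(F) = 8*1 = 8)
k = -636/23 (k = -1908/69 = -1908*1/69 = -636/23 ≈ -27.652)
B(-1) - k = 8 - 1*(-636/23) = 8 + 636/23 = 820/23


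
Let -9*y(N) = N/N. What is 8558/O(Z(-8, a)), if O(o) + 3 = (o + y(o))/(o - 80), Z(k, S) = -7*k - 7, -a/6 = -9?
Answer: -2387682/1277 ≈ -1869.8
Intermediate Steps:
y(N) = -⅑ (y(N) = -N/(9*N) = -⅑*1 = -⅑)
a = 54 (a = -6*(-9) = 54)
Z(k, S) = -7 - 7*k
O(o) = -3 + (-⅑ + o)/(-80 + o) (O(o) = -3 + (o - ⅑)/(o - 80) = -3 + (-⅑ + o)/(-80 + o))
8558/O(Z(-8, a)) = 8558/(((2159 - 18*(-7 - 7*(-8)))/(9*(-80 + (-7 - 7*(-8)))))) = 8558/(((2159 - 18*(-7 + 56))/(9*(-80 + (-7 + 56))))) = 8558/(((2159 - 18*49)/(9*(-80 + 49)))) = 8558/(((⅑)*(2159 - 882)/(-31))) = 8558/(((⅑)*(-1/31)*1277)) = 8558/(-1277/279) = 8558*(-279/1277) = -2387682/1277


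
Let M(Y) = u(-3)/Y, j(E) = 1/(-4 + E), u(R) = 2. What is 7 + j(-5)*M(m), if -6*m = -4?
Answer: 20/3 ≈ 6.6667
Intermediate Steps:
m = ⅔ (m = -⅙*(-4) = ⅔ ≈ 0.66667)
M(Y) = 2/Y
7 + j(-5)*M(m) = 7 + (2/(⅔))/(-4 - 5) = 7 + (2*(3/2))/(-9) = 7 - ⅑*3 = 7 - ⅓ = 20/3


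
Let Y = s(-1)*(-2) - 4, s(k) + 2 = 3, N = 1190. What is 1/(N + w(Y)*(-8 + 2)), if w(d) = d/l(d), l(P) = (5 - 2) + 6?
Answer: 1/1194 ≈ 0.00083752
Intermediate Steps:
s(k) = 1 (s(k) = -2 + 3 = 1)
Y = -6 (Y = 1*(-2) - 4 = -2 - 4 = -6)
l(P) = 9 (l(P) = 3 + 6 = 9)
w(d) = d/9
1/(N + w(Y)*(-8 + 2)) = 1/(1190 + ((⅑)*(-6))*(-8 + 2)) = 1/(1190 - ⅔*(-6)) = 1/(1190 + 4) = 1/1194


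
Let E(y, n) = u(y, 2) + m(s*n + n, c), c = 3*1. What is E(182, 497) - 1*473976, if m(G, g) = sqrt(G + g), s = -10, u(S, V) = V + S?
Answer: -473792 + I*sqrt(4470) ≈ -4.7379e+5 + 66.858*I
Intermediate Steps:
u(S, V) = S + V
c = 3
E(y, n) = 2 + y + sqrt(3 - 9*n) (E(y, n) = (y + 2) + sqrt((-10*n + n) + 3) = (2 + y) + sqrt(-9*n + 3) = (2 + y) + sqrt(3 - 9*n) = 2 + y + sqrt(3 - 9*n))
E(182, 497) - 1*473976 = (2 + 182 + sqrt(3 - 9*497)) - 1*473976 = (2 + 182 + sqrt(3 - 4473)) - 473976 = (2 + 182 + sqrt(-4470)) - 473976 = (2 + 182 + I*sqrt(4470)) - 473976 = (184 + I*sqrt(4470)) - 473976 = -473792 + I*sqrt(4470)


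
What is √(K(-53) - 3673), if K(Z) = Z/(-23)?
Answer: I*√1941798/23 ≈ 60.586*I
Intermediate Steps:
K(Z) = -Z/23 (K(Z) = Z*(-1/23) = -Z/23)
√(K(-53) - 3673) = √(-1/23*(-53) - 3673) = √(53/23 - 3673) = √(-84426/23) = I*√1941798/23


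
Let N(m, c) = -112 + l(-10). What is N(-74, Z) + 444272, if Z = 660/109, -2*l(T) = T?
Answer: 444165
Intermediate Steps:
l(T) = -T/2
Z = 660/109 (Z = 660*(1/109) = 660/109 ≈ 6.0550)
N(m, c) = -107 (N(m, c) = -112 - 1/2*(-10) = -112 + 5 = -107)
N(-74, Z) + 444272 = -107 + 444272 = 444165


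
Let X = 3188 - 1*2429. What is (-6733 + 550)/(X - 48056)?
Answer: 6183/47297 ≈ 0.13073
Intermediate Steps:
X = 759 (X = 3188 - 2429 = 759)
(-6733 + 550)/(X - 48056) = (-6733 + 550)/(759 - 48056) = -6183/(-47297) = -6183*(-1/47297) = 6183/47297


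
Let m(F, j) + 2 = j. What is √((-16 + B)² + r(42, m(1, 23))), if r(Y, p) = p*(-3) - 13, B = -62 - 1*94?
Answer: 2*√7377 ≈ 171.78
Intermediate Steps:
m(F, j) = -2 + j
B = -156 (B = -62 - 94 = -156)
r(Y, p) = -13 - 3*p (r(Y, p) = -3*p - 13 = -13 - 3*p)
√((-16 + B)² + r(42, m(1, 23))) = √((-16 - 156)² + (-13 - 3*(-2 + 23))) = √((-172)² + (-13 - 3*21)) = √(29584 + (-13 - 63)) = √(29584 - 76) = √29508 = 2*√7377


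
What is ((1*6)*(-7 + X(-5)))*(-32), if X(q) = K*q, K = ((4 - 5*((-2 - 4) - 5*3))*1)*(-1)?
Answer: -103296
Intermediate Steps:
K = -109 (K = ((4 - 5*(-6 - 15))*1)*(-1) = ((4 - 5*(-21))*1)*(-1) = ((4 + 105)*1)*(-1) = (109*1)*(-1) = 109*(-1) = -109)
X(q) = -109*q
((1*6)*(-7 + X(-5)))*(-32) = ((1*6)*(-7 - 109*(-5)))*(-32) = (6*(-7 + 545))*(-32) = (6*538)*(-32) = 3228*(-32) = -103296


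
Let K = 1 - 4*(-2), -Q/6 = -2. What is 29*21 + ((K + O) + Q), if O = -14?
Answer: 616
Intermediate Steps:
Q = 12 (Q = -6*(-2) = 12)
K = 9 (K = 1 + 8 = 9)
29*21 + ((K + O) + Q) = 29*21 + ((9 - 14) + 12) = 609 + (-5 + 12) = 609 + 7 = 616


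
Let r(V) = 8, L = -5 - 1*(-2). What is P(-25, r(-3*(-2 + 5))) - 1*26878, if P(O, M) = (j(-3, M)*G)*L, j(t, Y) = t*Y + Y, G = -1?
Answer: -26926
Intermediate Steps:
L = -3 (L = -5 + 2 = -3)
j(t, Y) = Y + Y*t (j(t, Y) = Y*t + Y = Y + Y*t)
P(O, M) = -6*M (P(O, M) = ((M*(1 - 3))*(-1))*(-3) = ((M*(-2))*(-1))*(-3) = (-2*M*(-1))*(-3) = (2*M)*(-3) = -6*M)
P(-25, r(-3*(-2 + 5))) - 1*26878 = -6*8 - 1*26878 = -48 - 26878 = -26926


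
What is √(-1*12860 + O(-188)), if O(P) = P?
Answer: 2*I*√3262 ≈ 114.23*I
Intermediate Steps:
√(-1*12860 + O(-188)) = √(-1*12860 - 188) = √(-12860 - 188) = √(-13048) = 2*I*√3262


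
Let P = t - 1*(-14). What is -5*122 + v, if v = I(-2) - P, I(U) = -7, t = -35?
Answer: -596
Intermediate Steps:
P = -21 (P = -35 - 1*(-14) = -35 + 14 = -21)
v = 14 (v = -7 - 1*(-21) = -7 + 21 = 14)
-5*122 + v = -5*122 + 14 = -610 + 14 = -596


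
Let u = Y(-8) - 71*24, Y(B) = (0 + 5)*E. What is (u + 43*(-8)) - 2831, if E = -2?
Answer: -4889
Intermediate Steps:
Y(B) = -10 (Y(B) = (0 + 5)*(-2) = 5*(-2) = -10)
u = -1714 (u = -10 - 71*24 = -10 - 1704 = -1714)
(u + 43*(-8)) - 2831 = (-1714 + 43*(-8)) - 2831 = (-1714 - 344) - 2831 = -2058 - 2831 = -4889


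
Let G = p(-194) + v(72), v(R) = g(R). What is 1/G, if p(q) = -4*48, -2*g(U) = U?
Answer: -1/228 ≈ -0.0043860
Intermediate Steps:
g(U) = -U/2
p(q) = -192
v(R) = -R/2
G = -228 (G = -192 - ½*72 = -192 - 36 = -228)
1/G = 1/(-228) = -1/228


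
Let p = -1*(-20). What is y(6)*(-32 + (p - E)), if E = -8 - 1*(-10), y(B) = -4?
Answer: 56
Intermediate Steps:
p = 20
E = 2 (E = -8 + 10 = 2)
y(6)*(-32 + (p - E)) = -4*(-32 + (20 - 1*2)) = -4*(-32 + (20 - 2)) = -4*(-32 + 18) = -4*(-14) = 56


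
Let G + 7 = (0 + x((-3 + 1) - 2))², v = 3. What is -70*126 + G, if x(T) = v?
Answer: -8818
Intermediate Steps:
x(T) = 3
G = 2 (G = -7 + (0 + 3)² = -7 + 3² = -7 + 9 = 2)
-70*126 + G = -70*126 + 2 = -8820 + 2 = -8818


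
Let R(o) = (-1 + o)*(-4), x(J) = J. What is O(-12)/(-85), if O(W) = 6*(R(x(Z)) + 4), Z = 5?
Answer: 72/85 ≈ 0.84706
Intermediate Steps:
R(o) = 4 - 4*o
O(W) = -72 (O(W) = 6*((4 - 4*5) + 4) = 6*((4 - 20) + 4) = 6*(-16 + 4) = 6*(-12) = -72)
O(-12)/(-85) = -72/(-85) = -72*(-1/85) = 72/85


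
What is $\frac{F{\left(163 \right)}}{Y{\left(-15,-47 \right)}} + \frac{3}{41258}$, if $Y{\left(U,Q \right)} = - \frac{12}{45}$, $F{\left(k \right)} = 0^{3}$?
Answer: $\frac{3}{41258} \approx 7.2713 \cdot 10^{-5}$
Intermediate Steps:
$F{\left(k \right)} = 0$
$Y{\left(U,Q \right)} = - \frac{4}{15}$ ($Y{\left(U,Q \right)} = \left(-12\right) \frac{1}{45} = - \frac{4}{15}$)
$\frac{F{\left(163 \right)}}{Y{\left(-15,-47 \right)}} + \frac{3}{41258} = \frac{0}{- \frac{4}{15}} + \frac{3}{41258} = 0 \left(- \frac{15}{4}\right) + 3 \cdot \frac{1}{41258} = 0 + \frac{3}{41258} = \frac{3}{41258}$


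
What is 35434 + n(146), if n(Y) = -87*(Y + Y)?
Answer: 10030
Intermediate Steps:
n(Y) = -174*Y
35434 + n(146) = 35434 - 174*146 = 35434 - 25404 = 10030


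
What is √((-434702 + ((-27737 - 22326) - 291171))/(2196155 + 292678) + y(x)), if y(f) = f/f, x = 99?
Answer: √473679397689/829611 ≈ 0.82960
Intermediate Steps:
y(f) = 1
√((-434702 + ((-27737 - 22326) - 291171))/(2196155 + 292678) + y(x)) = √((-434702 + ((-27737 - 22326) - 291171))/(2196155 + 292678) + 1) = √((-434702 + (-50063 - 291171))/2488833 + 1) = √((-434702 - 341234)*(1/2488833) + 1) = √(-775936*1/2488833 + 1) = √(-775936/2488833 + 1) = √(1712897/2488833) = √473679397689/829611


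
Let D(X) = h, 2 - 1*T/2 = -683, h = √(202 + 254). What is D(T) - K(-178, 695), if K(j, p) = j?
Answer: 178 + 2*√114 ≈ 199.35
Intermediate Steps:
h = 2*√114 (h = √456 = 2*√114 ≈ 21.354)
T = 1370 (T = 4 - 2*(-683) = 4 + 1366 = 1370)
D(X) = 2*√114
D(T) - K(-178, 695) = 2*√114 - 1*(-178) = 2*√114 + 178 = 178 + 2*√114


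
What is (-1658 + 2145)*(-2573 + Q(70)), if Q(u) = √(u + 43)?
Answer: -1253051 + 487*√113 ≈ -1.2479e+6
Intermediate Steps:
Q(u) = √(43 + u)
(-1658 + 2145)*(-2573 + Q(70)) = (-1658 + 2145)*(-2573 + √(43 + 70)) = 487*(-2573 + √113) = -1253051 + 487*√113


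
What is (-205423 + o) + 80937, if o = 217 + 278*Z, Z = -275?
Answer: -200719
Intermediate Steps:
o = -76233 (o = 217 + 278*(-275) = 217 - 76450 = -76233)
(-205423 + o) + 80937 = (-205423 - 76233) + 80937 = -281656 + 80937 = -200719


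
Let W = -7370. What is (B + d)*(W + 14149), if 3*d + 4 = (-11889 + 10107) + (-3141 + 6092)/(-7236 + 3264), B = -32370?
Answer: -2662912293277/11916 ≈ -2.2347e+8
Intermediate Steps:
d = -7096943/11916 (d = -4/3 + ((-11889 + 10107) + (-3141 + 6092)/(-7236 + 3264))/3 = -4/3 + (-1782 + 2951/(-3972))/3 = -4/3 + (-1782 + 2951*(-1/3972))/3 = -4/3 + (-1782 - 2951/3972)/3 = -4/3 + (⅓)*(-7081055/3972) = -4/3 - 7081055/11916 = -7096943/11916 ≈ -595.58)
(B + d)*(W + 14149) = (-32370 - 7096943/11916)*(-7370 + 14149) = -392817863/11916*6779 = -2662912293277/11916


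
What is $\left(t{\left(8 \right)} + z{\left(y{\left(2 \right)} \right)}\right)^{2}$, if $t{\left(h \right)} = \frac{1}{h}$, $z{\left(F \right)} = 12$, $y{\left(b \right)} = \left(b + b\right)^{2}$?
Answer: $\frac{9409}{64} \approx 147.02$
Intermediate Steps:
$y{\left(b \right)} = 4 b^{2}$ ($y{\left(b \right)} = \left(2 b\right)^{2} = 4 b^{2}$)
$\left(t{\left(8 \right)} + z{\left(y{\left(2 \right)} \right)}\right)^{2} = \left(\frac{1}{8} + 12\right)^{2} = \left(\frac{97}{8}\right)^{2} = \frac{9409}{64}$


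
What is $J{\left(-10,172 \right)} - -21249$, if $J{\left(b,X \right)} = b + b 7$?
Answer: $21169$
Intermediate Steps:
$J{\left(b,X \right)} = 8 b$ ($J{\left(b,X \right)} = b + 7 b = 8 b$)
$J{\left(-10,172 \right)} - -21249 = 8 \left(-10\right) - -21249 = -80 + 21249 = 21169$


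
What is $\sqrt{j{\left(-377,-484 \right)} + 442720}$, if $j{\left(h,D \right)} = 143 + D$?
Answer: $\sqrt{442379} \approx 665.12$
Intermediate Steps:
$\sqrt{j{\left(-377,-484 \right)} + 442720} = \sqrt{\left(143 - 484\right) + 442720} = \sqrt{-341 + 442720} = \sqrt{442379}$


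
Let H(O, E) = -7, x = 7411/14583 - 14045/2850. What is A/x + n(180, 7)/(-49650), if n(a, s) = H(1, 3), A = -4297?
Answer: 197044306894571/202678896450 ≈ 972.20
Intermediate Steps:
x = -4082153/923590 (x = 7411*(1/14583) - 14045*1/2850 = 7411/14583 - 2809/570 = -4082153/923590 ≈ -4.4199)
n(a, s) = -7
A/x + n(180, 7)/(-49650) = -4297/(-4082153/923590) - 7/(-49650) = -4297*(-923590/4082153) - 7*(-1/49650) = 3968666230/4082153 + 7/49650 = 197044306894571/202678896450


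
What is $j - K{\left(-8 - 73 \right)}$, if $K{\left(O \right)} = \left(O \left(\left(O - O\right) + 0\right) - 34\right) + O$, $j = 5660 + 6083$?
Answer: $11858$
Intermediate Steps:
$j = 11743$
$K{\left(O \right)} = -34 + O$ ($K{\left(O \right)} = \left(O \left(0 + 0\right) - 34\right) + O = \left(O 0 - 34\right) + O = \left(0 - 34\right) + O = -34 + O$)
$j - K{\left(-8 - 73 \right)} = 11743 - \left(-34 - 81\right) = 11743 - -115 = 11743 + 115 = 11858$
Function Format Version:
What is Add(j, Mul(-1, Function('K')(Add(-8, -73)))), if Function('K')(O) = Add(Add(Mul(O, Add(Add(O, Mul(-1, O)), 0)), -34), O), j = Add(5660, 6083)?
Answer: 11858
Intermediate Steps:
j = 11743
Function('K')(O) = Add(-34, O) (Function('K')(O) = Add(Add(Mul(O, Add(0, 0)), -34), O) = Add(Add(Mul(O, 0), -34), O) = Add(Add(0, -34), O) = Add(-34, O))
Add(j, Mul(-1, Function('K')(Add(-8, -73)))) = Add(11743, Mul(-1, Add(-34, Add(-8, -73)))) = Add(11743, Mul(-1, Add(-34, -81))) = Add(11743, Mul(-1, -115)) = Add(11743, 115) = 11858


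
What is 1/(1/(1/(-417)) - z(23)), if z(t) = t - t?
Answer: -1/417 ≈ -0.0023981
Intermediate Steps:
z(t) = 0
1/(1/(1/(-417)) - z(23)) = 1/(1/(1/(-417)) - 1*0) = 1/(1/(-1/417) + 0) = 1/(-417 + 0) = 1/(-417) = -1/417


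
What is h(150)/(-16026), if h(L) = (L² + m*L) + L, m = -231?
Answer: 2000/2671 ≈ 0.74878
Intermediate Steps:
h(L) = L² - 230*L (h(L) = (L² - 231*L) + L = L² - 230*L)
h(150)/(-16026) = (150*(-230 + 150))/(-16026) = (150*(-80))*(-1/16026) = -12000*(-1/16026) = 2000/2671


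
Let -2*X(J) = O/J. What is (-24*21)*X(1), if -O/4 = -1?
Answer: 1008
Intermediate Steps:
O = 4 (O = -4*(-1) = 4)
X(J) = -2/J
(-24*21)*X(1) = (-24*21)*(-2/1) = -(-1008) = -504*(-2) = 1008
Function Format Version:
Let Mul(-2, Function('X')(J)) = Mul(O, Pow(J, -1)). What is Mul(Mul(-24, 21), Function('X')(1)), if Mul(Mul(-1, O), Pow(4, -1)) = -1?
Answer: 1008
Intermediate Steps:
O = 4 (O = Mul(-4, -1) = 4)
Function('X')(J) = Mul(-2, Pow(J, -1)) (Function('X')(J) = Mul(Rational(-1, 2), Mul(4, Pow(J, -1))) = Mul(-2, Pow(J, -1)))
Mul(Mul(-24, 21), Function('X')(1)) = Mul(Mul(-24, 21), Mul(-2, Pow(1, -1))) = Mul(-504, Mul(-2, 1)) = Mul(-504, -2) = 1008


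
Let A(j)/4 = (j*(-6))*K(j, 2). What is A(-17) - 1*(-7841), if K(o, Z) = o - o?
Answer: 7841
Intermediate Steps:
K(o, Z) = 0
A(j) = 0 (A(j) = 4*((j*(-6))*0) = 4*(-6*j*0) = 4*0 = 0)
A(-17) - 1*(-7841) = 0 - 1*(-7841) = 0 + 7841 = 7841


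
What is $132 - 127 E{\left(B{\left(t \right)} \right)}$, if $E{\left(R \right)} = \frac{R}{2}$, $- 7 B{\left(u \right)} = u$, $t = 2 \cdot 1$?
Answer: $\frac{1051}{7} \approx 150.14$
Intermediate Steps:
$t = 2$
$B{\left(u \right)} = - \frac{u}{7}$
$E{\left(R \right)} = \frac{R}{2}$ ($E{\left(R \right)} = R \frac{1}{2} = \frac{R}{2}$)
$132 - 127 E{\left(B{\left(t \right)} \right)} = 132 - 127 \frac{\left(- \frac{1}{7}\right) 2}{2} = 132 - 127 \cdot \frac{1}{2} \left(- \frac{2}{7}\right) = 132 - - \frac{127}{7} = 132 + \frac{127}{7} = \frac{1051}{7}$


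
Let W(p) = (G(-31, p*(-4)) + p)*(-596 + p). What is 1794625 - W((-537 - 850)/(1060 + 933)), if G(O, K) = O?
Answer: 7053215725075/3972049 ≈ 1.7757e+6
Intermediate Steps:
W(p) = (-596 + p)*(-31 + p) (W(p) = (-31 + p)*(-596 + p) = (-596 + p)*(-31 + p))
1794625 - W((-537 - 850)/(1060 + 933)) = 1794625 - (18476 + ((-537 - 850)/(1060 + 933))**2 - 627*(-537 - 850)/(1060 + 933)) = 1794625 - (18476 + (-1387/1993)**2 - (-869649)/1993) = 1794625 - (18476 + (-1387*1/1993)**2 - (-869649)/1993) = 1794625 - (18476 + (-1387/1993)**2 - 627*(-1387/1993)) = 1794625 - (18476 + 1923769/3972049 + 869649/1993) = 1794625 - 1*75122711550/3972049 = 1794625 - 75122711550/3972049 = 7053215725075/3972049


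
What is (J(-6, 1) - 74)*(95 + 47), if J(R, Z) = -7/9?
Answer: -95566/9 ≈ -10618.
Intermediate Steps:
J(R, Z) = -7/9 (J(R, Z) = -7*⅑ = -7/9)
(J(-6, 1) - 74)*(95 + 47) = (-7/9 - 74)*(95 + 47) = -673/9*142 = -95566/9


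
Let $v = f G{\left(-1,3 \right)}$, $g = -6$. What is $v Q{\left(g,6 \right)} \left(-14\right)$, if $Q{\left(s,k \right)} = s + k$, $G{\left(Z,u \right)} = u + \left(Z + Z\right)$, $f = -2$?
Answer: $0$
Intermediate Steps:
$G{\left(Z,u \right)} = u + 2 Z$
$Q{\left(s,k \right)} = k + s$
$v = -2$ ($v = - 2 \left(3 + 2 \left(-1\right)\right) = - 2 \left(3 - 2\right) = \left(-2\right) 1 = -2$)
$v Q{\left(g,6 \right)} \left(-14\right) = - 2 \left(6 - 6\right) \left(-14\right) = \left(-2\right) 0 \left(-14\right) = 0 \left(-14\right) = 0$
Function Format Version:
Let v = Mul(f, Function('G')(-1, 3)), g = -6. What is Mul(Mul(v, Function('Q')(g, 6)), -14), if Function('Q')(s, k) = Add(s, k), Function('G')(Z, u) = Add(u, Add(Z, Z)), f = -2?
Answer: 0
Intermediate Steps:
Function('G')(Z, u) = Add(u, Mul(2, Z))
Function('Q')(s, k) = Add(k, s)
v = -2 (v = Mul(-2, Add(3, Mul(2, -1))) = Mul(-2, Add(3, -2)) = Mul(-2, 1) = -2)
Mul(Mul(v, Function('Q')(g, 6)), -14) = Mul(Mul(-2, Add(6, -6)), -14) = Mul(Mul(-2, 0), -14) = Mul(0, -14) = 0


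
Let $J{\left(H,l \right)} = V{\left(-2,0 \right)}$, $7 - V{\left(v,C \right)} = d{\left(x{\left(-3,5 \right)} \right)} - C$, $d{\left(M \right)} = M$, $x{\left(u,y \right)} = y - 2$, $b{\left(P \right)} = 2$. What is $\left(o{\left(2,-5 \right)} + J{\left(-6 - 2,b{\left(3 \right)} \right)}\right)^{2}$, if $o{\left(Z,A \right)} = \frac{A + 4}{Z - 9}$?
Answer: $\frac{841}{49} \approx 17.163$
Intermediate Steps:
$x{\left(u,y \right)} = -2 + y$
$V{\left(v,C \right)} = 4 + C$ ($V{\left(v,C \right)} = 7 - \left(\left(-2 + 5\right) - C\right) = 7 - \left(3 - C\right) = 7 + \left(-3 + C\right) = 4 + C$)
$J{\left(H,l \right)} = 4$ ($J{\left(H,l \right)} = 4 + 0 = 4$)
$o{\left(Z,A \right)} = \frac{4 + A}{-9 + Z}$
$\left(o{\left(2,-5 \right)} + J{\left(-6 - 2,b{\left(3 \right)} \right)}\right)^{2} = \left(\frac{4 - 5}{-9 + 2} + 4\right)^{2} = \left(\frac{1}{-7} \left(-1\right) + 4\right)^{2} = \left(\left(- \frac{1}{7}\right) \left(-1\right) + 4\right)^{2} = \left(\frac{1}{7} + 4\right)^{2} = \left(\frac{29}{7}\right)^{2} = \frac{841}{49}$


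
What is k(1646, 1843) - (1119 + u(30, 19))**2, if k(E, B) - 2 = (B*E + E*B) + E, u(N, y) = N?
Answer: 4748603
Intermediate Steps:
k(E, B) = 2 + E + 2*B*E (k(E, B) = 2 + ((B*E + E*B) + E) = 2 + ((B*E + B*E) + E) = 2 + (2*B*E + E) = 2 + (E + 2*B*E) = 2 + E + 2*B*E)
k(1646, 1843) - (1119 + u(30, 19))**2 = (2 + 1646 + 2*1843*1646) - (1119 + 30)**2 = (2 + 1646 + 6067156) - 1*1149**2 = 6068804 - 1*1320201 = 6068804 - 1320201 = 4748603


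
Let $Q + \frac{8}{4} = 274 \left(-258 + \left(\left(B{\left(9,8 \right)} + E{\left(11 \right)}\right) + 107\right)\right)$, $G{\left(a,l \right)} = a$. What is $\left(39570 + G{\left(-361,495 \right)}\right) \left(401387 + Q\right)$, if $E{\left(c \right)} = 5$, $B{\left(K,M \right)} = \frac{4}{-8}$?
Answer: $14164015996$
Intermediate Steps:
$B{\left(K,M \right)} = - \frac{1}{2}$ ($B{\left(K,M \right)} = 4 \left(- \frac{1}{8}\right) = - \frac{1}{2}$)
$Q = -40143$ ($Q = -2 + 274 \left(-258 + \left(\left(- \frac{1}{2} + 5\right) + 107\right)\right) = -2 + 274 \left(-258 + \left(\frac{9}{2} + 107\right)\right) = -2 + 274 \left(-258 + \frac{223}{2}\right) = -2 + 274 \left(- \frac{293}{2}\right) = -2 - 40141 = -40143$)
$\left(39570 + G{\left(-361,495 \right)}\right) \left(401387 + Q\right) = \left(39570 - 361\right) \left(401387 - 40143\right) = 39209 \cdot 361244 = 14164015996$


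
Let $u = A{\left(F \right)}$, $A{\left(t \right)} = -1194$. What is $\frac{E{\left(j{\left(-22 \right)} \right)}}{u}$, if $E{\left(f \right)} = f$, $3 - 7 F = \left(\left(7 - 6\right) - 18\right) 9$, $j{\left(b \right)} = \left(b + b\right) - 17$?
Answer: $\frac{61}{1194} \approx 0.051089$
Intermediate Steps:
$j{\left(b \right)} = -17 + 2 b$ ($j{\left(b \right)} = 2 b - 17 = -17 + 2 b$)
$F = \frac{156}{7}$ ($F = \frac{3}{7} - \frac{\left(\left(7 - 6\right) - 18\right) 9}{7} = \frac{3}{7} - \frac{\left(1 - 18\right) 9}{7} = \frac{3}{7} - \frac{\left(-17\right) 9}{7} = \frac{3}{7} - - \frac{153}{7} = \frac{3}{7} + \frac{153}{7} = \frac{156}{7} \approx 22.286$)
$u = -1194$
$\frac{E{\left(j{\left(-22 \right)} \right)}}{u} = \frac{-17 + 2 \left(-22\right)}{-1194} = \left(-17 - 44\right) \left(- \frac{1}{1194}\right) = \left(-61\right) \left(- \frac{1}{1194}\right) = \frac{61}{1194}$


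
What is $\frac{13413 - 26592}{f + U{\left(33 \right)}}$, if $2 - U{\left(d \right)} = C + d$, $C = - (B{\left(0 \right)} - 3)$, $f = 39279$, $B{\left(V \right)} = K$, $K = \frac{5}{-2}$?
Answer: $- \frac{26358}{78485} \approx -0.33583$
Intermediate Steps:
$K = - \frac{5}{2}$ ($K = 5 \left(- \frac{1}{2}\right) = - \frac{5}{2} \approx -2.5$)
$B{\left(V \right)} = - \frac{5}{2}$
$C = \frac{11}{2}$ ($C = - (- \frac{5}{2} - 3) = \left(-1\right) \left(- \frac{11}{2}\right) = \frac{11}{2} \approx 5.5$)
$U{\left(d \right)} = - \frac{7}{2} - d$ ($U{\left(d \right)} = 2 - \left(\frac{11}{2} + d\right) = - \frac{7}{2} - d$)
$\frac{13413 - 26592}{f + U{\left(33 \right)}} = \frac{13413 - 26592}{39279 - \frac{73}{2}} = - \frac{13179}{39279 - \frac{73}{2}} = - \frac{13179}{\frac{78485}{2}} = \left(-13179\right) \frac{2}{78485} = - \frac{26358}{78485}$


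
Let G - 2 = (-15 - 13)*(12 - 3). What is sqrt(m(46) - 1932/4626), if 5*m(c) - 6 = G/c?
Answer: I*sqrt(2394575655)/88665 ≈ 0.5519*I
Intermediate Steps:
G = -250 (G = 2 + (-15 - 13)*(12 - 3) = 2 - 28*9 = 2 - 252 = -250)
m(c) = 6/5 - 50/c (m(c) = 6/5 + (-250/c)/5 = 6/5 - 50/c)
sqrt(m(46) - 1932/4626) = sqrt((6/5 - 50/46) - 1932/4626) = sqrt((6/5 - 50*1/46) - 1932*1/4626) = sqrt((6/5 - 25/23) - 322/771) = sqrt(13/115 - 322/771) = sqrt(-27007/88665) = I*sqrt(2394575655)/88665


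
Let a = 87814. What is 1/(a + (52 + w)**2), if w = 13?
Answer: 1/92039 ≈ 1.0865e-5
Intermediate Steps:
1/(a + (52 + w)**2) = 1/(87814 + (52 + 13)**2) = 1/(87814 + 65**2) = 1/(87814 + 4225) = 1/92039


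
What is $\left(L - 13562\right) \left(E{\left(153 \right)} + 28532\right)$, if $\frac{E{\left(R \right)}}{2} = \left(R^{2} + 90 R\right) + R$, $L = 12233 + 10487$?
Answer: $945068968$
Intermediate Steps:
$L = 22720$
$E{\left(R \right)} = 2 R^{2} + 182 R$ ($E{\left(R \right)} = 2 \left(\left(R^{2} + 90 R\right) + R\right) = 2 \left(R^{2} + 91 R\right) = 2 R^{2} + 182 R$)
$\left(L - 13562\right) \left(E{\left(153 \right)} + 28532\right) = \left(22720 - 13562\right) \left(2 \cdot 153 \left(91 + 153\right) + 28532\right) = 9158 \left(2 \cdot 153 \cdot 244 + 28532\right) = 9158 \left(74664 + 28532\right) = 9158 \cdot 103196 = 945068968$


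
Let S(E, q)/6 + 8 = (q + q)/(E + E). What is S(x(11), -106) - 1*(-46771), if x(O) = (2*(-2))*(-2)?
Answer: 93287/2 ≈ 46644.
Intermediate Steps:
x(O) = 8 (x(O) = -4*(-2) = 8)
S(E, q) = -48 + 6*q/E (S(E, q) = -48 + 6*((q + q)/(E + E)) = -48 + 6*((2*q)/((2*E))) = -48 + 6*((2*q)*(1/(2*E))) = -48 + 6*(q/E) = -48 + 6*q/E)
S(x(11), -106) - 1*(-46771) = (-48 + 6*(-106)/8) - 1*(-46771) = (-48 + 6*(-106)*(1/8)) + 46771 = (-48 - 159/2) + 46771 = -255/2 + 46771 = 93287/2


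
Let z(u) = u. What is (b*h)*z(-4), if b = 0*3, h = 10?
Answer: 0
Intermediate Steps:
b = 0
(b*h)*z(-4) = (0*10)*(-4) = 0*(-4) = 0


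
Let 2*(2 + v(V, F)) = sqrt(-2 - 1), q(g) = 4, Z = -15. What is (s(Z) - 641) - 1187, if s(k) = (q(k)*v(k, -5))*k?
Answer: -1708 - 30*I*sqrt(3) ≈ -1708.0 - 51.962*I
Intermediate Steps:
v(V, F) = -2 + I*sqrt(3)/2 (v(V, F) = -2 + sqrt(-2 - 1)/2 = -2 + sqrt(-3)/2 = -2 + (I*sqrt(3))/2 = -2 + I*sqrt(3)/2)
s(k) = k*(-8 + 2*I*sqrt(3)) (s(k) = (4*(-2 + I*sqrt(3)/2))*k = (-8 + 2*I*sqrt(3))*k = k*(-8 + 2*I*sqrt(3)))
(s(Z) - 641) - 1187 = (2*(-15)*(-4 + I*sqrt(3)) - 641) - 1187 = ((120 - 30*I*sqrt(3)) - 641) - 1187 = (-521 - 30*I*sqrt(3)) - 1187 = -1708 - 30*I*sqrt(3)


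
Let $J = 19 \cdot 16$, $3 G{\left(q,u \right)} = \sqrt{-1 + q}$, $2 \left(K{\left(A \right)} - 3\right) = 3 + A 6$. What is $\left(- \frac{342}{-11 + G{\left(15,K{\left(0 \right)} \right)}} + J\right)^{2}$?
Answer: $\frac{130088930428}{1155625} + \frac{740070216 \sqrt{14}}{1155625} \approx 1.1497 \cdot 10^{5}$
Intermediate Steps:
$K{\left(A \right)} = \frac{9}{2} + 3 A$ ($K{\left(A \right)} = 3 + \frac{3 + A 6}{2} = 3 + \frac{3 + 6 A}{2} = 3 + \left(\frac{3}{2} + 3 A\right) = \frac{9}{2} + 3 A$)
$G{\left(q,u \right)} = \frac{\sqrt{-1 + q}}{3}$
$J = 304$
$\left(- \frac{342}{-11 + G{\left(15,K{\left(0 \right)} \right)}} + J\right)^{2} = \left(- \frac{342}{-11 + \frac{\sqrt{-1 + 15}}{3}} + 304\right)^{2} = \left(- \frac{342}{-11 + \frac{\sqrt{14}}{3}} + 304\right)^{2} = \left(304 - \frac{342}{-11 + \frac{\sqrt{14}}{3}}\right)^{2}$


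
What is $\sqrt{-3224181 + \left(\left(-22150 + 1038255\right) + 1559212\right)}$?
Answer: $12 i \sqrt{4506} \approx 805.52 i$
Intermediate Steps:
$\sqrt{-3224181 + \left(\left(-22150 + 1038255\right) + 1559212\right)} = \sqrt{-3224181 + \left(1016105 + 1559212\right)} = \sqrt{-3224181 + 2575317} = \sqrt{-648864} = 12 i \sqrt{4506}$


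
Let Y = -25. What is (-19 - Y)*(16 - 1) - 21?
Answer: 69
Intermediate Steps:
(-19 - Y)*(16 - 1) - 21 = (-19 - 1*(-25))*(16 - 1) - 21 = (-19 + 25)*15 - 21 = 6*15 - 21 = 90 - 21 = 69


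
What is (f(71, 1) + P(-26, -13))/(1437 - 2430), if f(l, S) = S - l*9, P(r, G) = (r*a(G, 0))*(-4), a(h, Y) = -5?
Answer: 386/331 ≈ 1.1662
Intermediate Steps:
P(r, G) = 20*r (P(r, G) = (r*(-5))*(-4) = -5*r*(-4) = 20*r)
f(l, S) = S - 9*l
(f(71, 1) + P(-26, -13))/(1437 - 2430) = ((1 - 9*71) + 20*(-26))/(1437 - 2430) = ((1 - 639) - 520)/(-993) = (-638 - 520)*(-1/993) = -1158*(-1/993) = 386/331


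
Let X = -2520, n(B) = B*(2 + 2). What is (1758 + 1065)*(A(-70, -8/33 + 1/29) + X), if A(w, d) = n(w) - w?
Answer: -7706790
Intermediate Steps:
n(B) = 4*B (n(B) = B*4 = 4*B)
A(w, d) = 3*w (A(w, d) = 4*w - w = 3*w)
(1758 + 1065)*(A(-70, -8/33 + 1/29) + X) = (1758 + 1065)*(3*(-70) - 2520) = 2823*(-210 - 2520) = 2823*(-2730) = -7706790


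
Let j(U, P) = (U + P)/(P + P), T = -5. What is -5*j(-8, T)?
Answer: -13/2 ≈ -6.5000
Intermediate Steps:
j(U, P) = (P + U)/(2*P) (j(U, P) = (P + U)/((2*P)) = (P + U)*(1/(2*P)) = (P + U)/(2*P))
-5*j(-8, T) = -5*(-5 - 8)/(2*(-5)) = -5*(-1)*(-13)/(2*5) = -5*13/10 = -13/2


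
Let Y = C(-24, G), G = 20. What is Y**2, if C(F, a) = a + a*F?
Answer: 211600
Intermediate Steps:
C(F, a) = a + F*a
Y = -460 (Y = 20*(1 - 24) = 20*(-23) = -460)
Y**2 = (-460)**2 = 211600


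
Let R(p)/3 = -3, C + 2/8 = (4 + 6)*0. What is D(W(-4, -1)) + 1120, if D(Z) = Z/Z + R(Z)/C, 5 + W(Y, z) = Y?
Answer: 1157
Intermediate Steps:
W(Y, z) = -5 + Y
C = -1/4 (C = -1/4 + (4 + 6)*0 = -1/4 + 10*0 = -1/4 + 0 = -1/4 ≈ -0.25000)
R(p) = -9 (R(p) = 3*(-3) = -9)
D(Z) = 37 (D(Z) = Z/Z - 9/(-1/4) = 1 - 9*(-4) = 1 + 36 = 37)
D(W(-4, -1)) + 1120 = 37 + 1120 = 1157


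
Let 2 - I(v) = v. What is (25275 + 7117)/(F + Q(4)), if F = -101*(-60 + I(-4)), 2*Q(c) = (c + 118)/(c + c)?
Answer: 259136/43693 ≈ 5.9308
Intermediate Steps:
Q(c) = (118 + c)/(4*c) (Q(c) = ((c + 118)/(c + c))/2 = ((118 + c)/((2*c)))/2 = ((118 + c)*(1/(2*c)))/2 = ((118 + c)/(2*c))/2 = (118 + c)/(4*c))
I(v) = 2 - v
F = 5454 (F = -101*(-60 + (2 - 1*(-4))) = -101*(-60 + (2 + 4)) = -101*(-60 + 6) = -101*(-54) = 5454)
(25275 + 7117)/(F + Q(4)) = (25275 + 7117)/(5454 + (¼)*(118 + 4)/4) = 32392/(5454 + (¼)*(¼)*122) = 32392/(5454 + 61/8) = 32392/(43693/8) = 32392*(8/43693) = 259136/43693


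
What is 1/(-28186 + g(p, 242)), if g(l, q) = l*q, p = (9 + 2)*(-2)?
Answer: -1/33510 ≈ -2.9842e-5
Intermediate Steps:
p = -22 (p = 11*(-2) = -22)
1/(-28186 + g(p, 242)) = 1/(-28186 - 22*242) = 1/(-28186 - 5324) = 1/(-33510) = -1/33510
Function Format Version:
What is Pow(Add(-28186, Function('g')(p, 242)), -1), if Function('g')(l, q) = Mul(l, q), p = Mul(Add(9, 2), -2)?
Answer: Rational(-1, 33510) ≈ -2.9842e-5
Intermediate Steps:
p = -22 (p = Mul(11, -2) = -22)
Pow(Add(-28186, Function('g')(p, 242)), -1) = Pow(Add(-28186, Mul(-22, 242)), -1) = Pow(Add(-28186, -5324), -1) = Pow(-33510, -1) = Rational(-1, 33510)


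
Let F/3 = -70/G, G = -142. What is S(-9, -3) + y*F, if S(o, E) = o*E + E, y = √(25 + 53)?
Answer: 24 + 105*√78/71 ≈ 37.061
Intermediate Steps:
y = √78 ≈ 8.8318
S(o, E) = E + E*o (S(o, E) = E*o + E = E + E*o)
F = 105/71 (F = 3*(-70/(-142)) = 3*(-70*(-1/142)) = 3*(35/71) = 105/71 ≈ 1.4789)
S(-9, -3) + y*F = -3*(1 - 9) + √78*(105/71) = -3*(-8) + 105*√78/71 = 24 + 105*√78/71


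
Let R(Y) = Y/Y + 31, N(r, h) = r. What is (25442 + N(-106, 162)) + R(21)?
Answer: 25368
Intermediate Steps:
R(Y) = 32 (R(Y) = 1 + 31 = 32)
(25442 + N(-106, 162)) + R(21) = (25442 - 106) + 32 = 25336 + 32 = 25368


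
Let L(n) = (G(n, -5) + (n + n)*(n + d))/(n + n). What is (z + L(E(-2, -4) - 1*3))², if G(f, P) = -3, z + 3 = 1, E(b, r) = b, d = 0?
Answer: 4489/100 ≈ 44.890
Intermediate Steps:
z = -2 (z = -3 + 1 = -2)
L(n) = (-3 + 2*n²)/(2*n) (L(n) = (-3 + (n + n)*(n + 0))/(n + n) = (-3 + (2*n)*n)/((2*n)) = (-3 + 2*n²)*(1/(2*n)) = (-3 + 2*n²)/(2*n))
(z + L(E(-2, -4) - 1*3))² = (-2 + ((-2 - 1*3) - 3/(2*(-2 - 1*3))))² = (-2 + ((-2 - 3) - 3/(2*(-2 - 3))))² = (-2 + (-5 - 3/2/(-5)))² = (-2 + (-5 - 3/2*(-⅕)))² = (-2 + (-5 + 3/10))² = (-2 - 47/10)² = (-67/10)² = 4489/100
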